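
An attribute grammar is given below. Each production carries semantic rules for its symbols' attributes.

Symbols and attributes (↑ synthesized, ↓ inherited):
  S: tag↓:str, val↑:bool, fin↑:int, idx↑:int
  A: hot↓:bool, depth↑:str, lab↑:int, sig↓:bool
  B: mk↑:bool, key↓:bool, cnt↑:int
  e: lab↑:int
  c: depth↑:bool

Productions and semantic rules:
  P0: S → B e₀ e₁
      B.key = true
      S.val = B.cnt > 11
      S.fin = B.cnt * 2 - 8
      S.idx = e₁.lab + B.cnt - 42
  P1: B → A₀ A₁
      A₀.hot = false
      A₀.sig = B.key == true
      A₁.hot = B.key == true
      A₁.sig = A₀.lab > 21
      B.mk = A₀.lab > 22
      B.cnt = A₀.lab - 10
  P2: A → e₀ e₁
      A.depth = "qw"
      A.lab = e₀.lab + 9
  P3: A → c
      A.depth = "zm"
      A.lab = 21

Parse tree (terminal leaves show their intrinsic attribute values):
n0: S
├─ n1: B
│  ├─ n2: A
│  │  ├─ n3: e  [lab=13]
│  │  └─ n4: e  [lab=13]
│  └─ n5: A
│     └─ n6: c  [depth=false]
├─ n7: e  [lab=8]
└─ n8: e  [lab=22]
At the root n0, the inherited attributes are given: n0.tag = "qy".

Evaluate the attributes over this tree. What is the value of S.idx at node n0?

1. n0.tag = "qy"  [given at root]
2. n1.key = true  [true]
3. n2.hot = false  [false]
4. n2.sig = true  [B.key == true]
5. n3.lab = 13  [terminal]
6. n4.lab = 13  [terminal]
7. n2.depth = "qw"  ["qw"]
8. n2.lab = 22  [e₀.lab + 9]
9. n5.hot = true  [B.key == true]
10. n5.sig = true  [A₀.lab > 21]
11. n6.depth = false  [terminal]
12. n5.depth = "zm"  ["zm"]
13. n5.lab = 21  [21]
14. n1.mk = false  [A₀.lab > 22]
15. n1.cnt = 12  [A₀.lab - 10]
16. n7.lab = 8  [terminal]
17. n8.lab = 22  [terminal]
18. n0.val = true  [B.cnt > 11]
19. n0.fin = 16  [B.cnt * 2 - 8]
20. n0.idx = -8  [e₁.lab + B.cnt - 42]

-8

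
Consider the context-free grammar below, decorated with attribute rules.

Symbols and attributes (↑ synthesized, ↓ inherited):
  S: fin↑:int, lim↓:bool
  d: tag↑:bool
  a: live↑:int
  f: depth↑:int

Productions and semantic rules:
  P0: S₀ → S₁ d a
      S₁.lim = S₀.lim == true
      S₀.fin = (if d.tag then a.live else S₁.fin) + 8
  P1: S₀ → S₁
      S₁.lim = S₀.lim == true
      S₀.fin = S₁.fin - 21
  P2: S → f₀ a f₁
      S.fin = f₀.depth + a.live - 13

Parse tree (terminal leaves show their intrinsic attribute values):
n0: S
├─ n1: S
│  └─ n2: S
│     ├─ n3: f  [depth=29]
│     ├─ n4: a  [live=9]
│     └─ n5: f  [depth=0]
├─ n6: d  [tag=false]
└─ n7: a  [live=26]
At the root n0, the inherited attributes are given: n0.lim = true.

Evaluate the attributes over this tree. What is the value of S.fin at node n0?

12

1. n0.lim = true  [given at root]
2. n1.lim = true  [S₀.lim == true]
3. n2.lim = true  [S₀.lim == true]
4. n3.depth = 29  [terminal]
5. n4.live = 9  [terminal]
6. n5.depth = 0  [terminal]
7. n2.fin = 25  [f₀.depth + a.live - 13]
8. n1.fin = 4  [S₁.fin - 21]
9. n6.tag = false  [terminal]
10. n7.live = 26  [terminal]
11. n0.fin = 12  [(if d.tag then a.live else S₁.fin) + 8]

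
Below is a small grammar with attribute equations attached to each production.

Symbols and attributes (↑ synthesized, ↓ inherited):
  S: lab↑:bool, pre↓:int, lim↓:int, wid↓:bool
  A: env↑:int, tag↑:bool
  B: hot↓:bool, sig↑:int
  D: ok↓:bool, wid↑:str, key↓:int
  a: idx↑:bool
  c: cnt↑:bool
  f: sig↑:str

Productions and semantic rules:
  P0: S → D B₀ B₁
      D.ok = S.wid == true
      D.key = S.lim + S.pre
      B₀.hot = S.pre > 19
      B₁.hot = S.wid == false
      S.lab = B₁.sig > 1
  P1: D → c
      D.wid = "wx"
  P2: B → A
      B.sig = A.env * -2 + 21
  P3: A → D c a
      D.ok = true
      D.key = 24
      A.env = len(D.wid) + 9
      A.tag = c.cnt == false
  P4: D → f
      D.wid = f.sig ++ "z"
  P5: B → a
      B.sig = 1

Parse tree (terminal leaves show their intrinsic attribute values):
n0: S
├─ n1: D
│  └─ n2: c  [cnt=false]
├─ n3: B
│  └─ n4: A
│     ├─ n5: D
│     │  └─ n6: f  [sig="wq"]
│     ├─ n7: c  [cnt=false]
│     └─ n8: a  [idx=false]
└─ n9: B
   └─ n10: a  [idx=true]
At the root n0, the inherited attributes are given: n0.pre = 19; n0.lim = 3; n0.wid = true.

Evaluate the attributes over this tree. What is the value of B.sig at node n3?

1. n0.pre = 19  [given at root]
2. n0.lim = 3  [given at root]
3. n0.wid = true  [given at root]
4. n1.ok = true  [S.wid == true]
5. n1.key = 22  [S.lim + S.pre]
6. n2.cnt = false  [terminal]
7. n1.wid = "wx"  ["wx"]
8. n3.hot = false  [S.pre > 19]
9. n5.ok = true  [true]
10. n5.key = 24  [24]
11. n6.sig = "wq"  [terminal]
12. n5.wid = "wqz"  [f.sig ++ "z"]
13. n7.cnt = false  [terminal]
14. n8.idx = false  [terminal]
15. n4.env = 12  [len(D.wid) + 9]
16. n4.tag = true  [c.cnt == false]
17. n3.sig = -3  [A.env * -2 + 21]
18. n9.hot = false  [S.wid == false]
19. n10.idx = true  [terminal]
20. n9.sig = 1  [1]
21. n0.lab = false  [B₁.sig > 1]

-3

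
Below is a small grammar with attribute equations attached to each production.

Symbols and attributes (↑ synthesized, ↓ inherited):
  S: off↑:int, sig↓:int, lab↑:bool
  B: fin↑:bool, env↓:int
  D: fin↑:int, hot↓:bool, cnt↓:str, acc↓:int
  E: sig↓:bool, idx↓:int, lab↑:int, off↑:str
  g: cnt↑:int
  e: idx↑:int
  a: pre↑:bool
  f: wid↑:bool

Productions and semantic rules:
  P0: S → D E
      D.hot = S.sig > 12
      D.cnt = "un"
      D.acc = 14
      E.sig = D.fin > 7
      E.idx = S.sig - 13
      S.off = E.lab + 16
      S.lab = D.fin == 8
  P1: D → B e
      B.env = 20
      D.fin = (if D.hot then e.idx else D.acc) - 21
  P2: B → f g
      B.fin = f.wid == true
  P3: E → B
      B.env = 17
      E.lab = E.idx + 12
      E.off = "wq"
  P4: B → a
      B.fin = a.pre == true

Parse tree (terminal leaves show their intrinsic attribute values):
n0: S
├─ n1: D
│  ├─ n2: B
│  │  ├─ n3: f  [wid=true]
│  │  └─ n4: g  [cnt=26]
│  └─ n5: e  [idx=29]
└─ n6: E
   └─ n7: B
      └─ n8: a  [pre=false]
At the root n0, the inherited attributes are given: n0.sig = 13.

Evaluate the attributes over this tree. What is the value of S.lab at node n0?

1. n0.sig = 13  [given at root]
2. n1.hot = true  [S.sig > 12]
3. n1.cnt = "un"  ["un"]
4. n1.acc = 14  [14]
5. n2.env = 20  [20]
6. n3.wid = true  [terminal]
7. n4.cnt = 26  [terminal]
8. n2.fin = true  [f.wid == true]
9. n5.idx = 29  [terminal]
10. n1.fin = 8  [(if D.hot then e.idx else D.acc) - 21]
11. n6.sig = true  [D.fin > 7]
12. n6.idx = 0  [S.sig - 13]
13. n7.env = 17  [17]
14. n8.pre = false  [terminal]
15. n7.fin = false  [a.pre == true]
16. n6.lab = 12  [E.idx + 12]
17. n6.off = "wq"  ["wq"]
18. n0.off = 28  [E.lab + 16]
19. n0.lab = true  [D.fin == 8]

true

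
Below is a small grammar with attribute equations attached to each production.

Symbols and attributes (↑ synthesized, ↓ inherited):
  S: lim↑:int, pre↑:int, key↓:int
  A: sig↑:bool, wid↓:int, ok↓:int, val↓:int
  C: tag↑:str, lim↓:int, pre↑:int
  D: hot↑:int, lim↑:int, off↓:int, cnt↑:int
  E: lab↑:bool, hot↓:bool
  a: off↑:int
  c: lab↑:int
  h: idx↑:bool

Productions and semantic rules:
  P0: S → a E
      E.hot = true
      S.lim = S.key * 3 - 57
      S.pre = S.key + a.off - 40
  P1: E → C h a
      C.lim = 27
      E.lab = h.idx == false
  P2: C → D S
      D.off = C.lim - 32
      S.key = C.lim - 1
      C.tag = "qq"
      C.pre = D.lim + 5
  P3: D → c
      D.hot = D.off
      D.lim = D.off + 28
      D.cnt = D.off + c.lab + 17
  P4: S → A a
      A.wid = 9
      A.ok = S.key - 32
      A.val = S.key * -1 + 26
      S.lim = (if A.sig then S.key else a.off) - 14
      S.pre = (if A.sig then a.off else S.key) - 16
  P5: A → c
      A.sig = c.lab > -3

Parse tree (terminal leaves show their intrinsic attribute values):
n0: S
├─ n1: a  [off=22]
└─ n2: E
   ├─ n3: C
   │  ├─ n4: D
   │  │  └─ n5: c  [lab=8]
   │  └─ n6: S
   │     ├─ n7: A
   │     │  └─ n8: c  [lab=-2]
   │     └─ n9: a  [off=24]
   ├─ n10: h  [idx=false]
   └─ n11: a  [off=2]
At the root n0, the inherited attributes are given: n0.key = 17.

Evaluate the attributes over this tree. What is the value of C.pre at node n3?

1. n0.key = 17  [given at root]
2. n1.off = 22  [terminal]
3. n2.hot = true  [true]
4. n3.lim = 27  [27]
5. n4.off = -5  [C.lim - 32]
6. n5.lab = 8  [terminal]
7. n4.hot = -5  [D.off]
8. n4.lim = 23  [D.off + 28]
9. n4.cnt = 20  [D.off + c.lab + 17]
10. n6.key = 26  [C.lim - 1]
11. n7.wid = 9  [9]
12. n7.ok = -6  [S.key - 32]
13. n7.val = 0  [S.key * -1 + 26]
14. n8.lab = -2  [terminal]
15. n7.sig = true  [c.lab > -3]
16. n9.off = 24  [terminal]
17. n6.lim = 12  [(if A.sig then S.key else a.off) - 14]
18. n6.pre = 8  [(if A.sig then a.off else S.key) - 16]
19. n3.tag = "qq"  ["qq"]
20. n3.pre = 28  [D.lim + 5]
21. n10.idx = false  [terminal]
22. n11.off = 2  [terminal]
23. n2.lab = true  [h.idx == false]
24. n0.lim = -6  [S.key * 3 - 57]
25. n0.pre = -1  [S.key + a.off - 40]

28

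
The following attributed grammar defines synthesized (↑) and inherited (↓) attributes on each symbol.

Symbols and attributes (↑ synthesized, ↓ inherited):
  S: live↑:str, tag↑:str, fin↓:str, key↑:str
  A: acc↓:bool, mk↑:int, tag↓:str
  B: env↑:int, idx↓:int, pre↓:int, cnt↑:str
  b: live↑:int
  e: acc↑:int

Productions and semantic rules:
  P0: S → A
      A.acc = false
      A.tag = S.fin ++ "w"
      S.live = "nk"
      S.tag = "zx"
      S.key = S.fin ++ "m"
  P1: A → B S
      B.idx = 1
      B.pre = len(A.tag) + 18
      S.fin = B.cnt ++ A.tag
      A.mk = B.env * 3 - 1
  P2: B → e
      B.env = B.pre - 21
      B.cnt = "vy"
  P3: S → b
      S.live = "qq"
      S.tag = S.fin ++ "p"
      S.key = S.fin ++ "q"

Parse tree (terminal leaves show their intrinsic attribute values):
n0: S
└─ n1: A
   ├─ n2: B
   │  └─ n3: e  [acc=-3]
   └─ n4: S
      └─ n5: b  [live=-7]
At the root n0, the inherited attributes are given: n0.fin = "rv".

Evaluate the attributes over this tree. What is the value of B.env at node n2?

0

1. n0.fin = "rv"  [given at root]
2. n1.acc = false  [false]
3. n1.tag = "rvw"  [S.fin ++ "w"]
4. n2.idx = 1  [1]
5. n2.pre = 21  [len(A.tag) + 18]
6. n3.acc = -3  [terminal]
7. n2.env = 0  [B.pre - 21]
8. n2.cnt = "vy"  ["vy"]
9. n4.fin = "vyrvw"  [B.cnt ++ A.tag]
10. n5.live = -7  [terminal]
11. n4.live = "qq"  ["qq"]
12. n4.tag = "vyrvwp"  [S.fin ++ "p"]
13. n4.key = "vyrvwq"  [S.fin ++ "q"]
14. n1.mk = -1  [B.env * 3 - 1]
15. n0.live = "nk"  ["nk"]
16. n0.tag = "zx"  ["zx"]
17. n0.key = "rvm"  [S.fin ++ "m"]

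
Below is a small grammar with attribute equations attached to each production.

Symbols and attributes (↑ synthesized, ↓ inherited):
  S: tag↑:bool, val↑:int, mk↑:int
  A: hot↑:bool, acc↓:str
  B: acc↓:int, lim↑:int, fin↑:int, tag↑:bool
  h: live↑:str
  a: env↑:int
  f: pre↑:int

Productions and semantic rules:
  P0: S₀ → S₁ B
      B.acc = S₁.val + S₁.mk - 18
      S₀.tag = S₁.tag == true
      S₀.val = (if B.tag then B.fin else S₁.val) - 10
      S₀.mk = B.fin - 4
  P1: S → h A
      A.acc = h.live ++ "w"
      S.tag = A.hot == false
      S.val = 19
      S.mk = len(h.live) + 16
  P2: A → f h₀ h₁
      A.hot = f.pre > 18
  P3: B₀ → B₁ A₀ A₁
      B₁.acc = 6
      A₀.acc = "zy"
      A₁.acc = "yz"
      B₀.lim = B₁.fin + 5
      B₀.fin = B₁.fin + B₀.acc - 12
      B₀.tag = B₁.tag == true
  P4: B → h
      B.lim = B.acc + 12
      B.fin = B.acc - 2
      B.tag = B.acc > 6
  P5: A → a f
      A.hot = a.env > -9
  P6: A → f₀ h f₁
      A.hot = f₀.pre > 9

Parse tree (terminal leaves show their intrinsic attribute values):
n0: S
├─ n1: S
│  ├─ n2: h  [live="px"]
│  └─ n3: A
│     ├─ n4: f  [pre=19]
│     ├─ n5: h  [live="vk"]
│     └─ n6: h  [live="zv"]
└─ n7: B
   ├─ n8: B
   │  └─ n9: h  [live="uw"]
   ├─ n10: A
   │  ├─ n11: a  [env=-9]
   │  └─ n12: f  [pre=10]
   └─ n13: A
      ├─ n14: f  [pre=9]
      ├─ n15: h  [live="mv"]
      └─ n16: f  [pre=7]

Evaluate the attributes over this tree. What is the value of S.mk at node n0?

1. n2.live = "px"  [terminal]
2. n3.acc = "pxw"  [h.live ++ "w"]
3. n4.pre = 19  [terminal]
4. n5.live = "vk"  [terminal]
5. n6.live = "zv"  [terminal]
6. n3.hot = true  [f.pre > 18]
7. n1.tag = false  [A.hot == false]
8. n1.val = 19  [19]
9. n1.mk = 18  [len(h.live) + 16]
10. n7.acc = 19  [S₁.val + S₁.mk - 18]
11. n8.acc = 6  [6]
12. n9.live = "uw"  [terminal]
13. n8.lim = 18  [B.acc + 12]
14. n8.fin = 4  [B.acc - 2]
15. n8.tag = false  [B.acc > 6]
16. n10.acc = "zy"  ["zy"]
17. n11.env = -9  [terminal]
18. n12.pre = 10  [terminal]
19. n10.hot = false  [a.env > -9]
20. n13.acc = "yz"  ["yz"]
21. n14.pre = 9  [terminal]
22. n15.live = "mv"  [terminal]
23. n16.pre = 7  [terminal]
24. n13.hot = false  [f₀.pre > 9]
25. n7.lim = 9  [B₁.fin + 5]
26. n7.fin = 11  [B₁.fin + B₀.acc - 12]
27. n7.tag = false  [B₁.tag == true]
28. n0.tag = false  [S₁.tag == true]
29. n0.val = 9  [(if B.tag then B.fin else S₁.val) - 10]
30. n0.mk = 7  [B.fin - 4]

7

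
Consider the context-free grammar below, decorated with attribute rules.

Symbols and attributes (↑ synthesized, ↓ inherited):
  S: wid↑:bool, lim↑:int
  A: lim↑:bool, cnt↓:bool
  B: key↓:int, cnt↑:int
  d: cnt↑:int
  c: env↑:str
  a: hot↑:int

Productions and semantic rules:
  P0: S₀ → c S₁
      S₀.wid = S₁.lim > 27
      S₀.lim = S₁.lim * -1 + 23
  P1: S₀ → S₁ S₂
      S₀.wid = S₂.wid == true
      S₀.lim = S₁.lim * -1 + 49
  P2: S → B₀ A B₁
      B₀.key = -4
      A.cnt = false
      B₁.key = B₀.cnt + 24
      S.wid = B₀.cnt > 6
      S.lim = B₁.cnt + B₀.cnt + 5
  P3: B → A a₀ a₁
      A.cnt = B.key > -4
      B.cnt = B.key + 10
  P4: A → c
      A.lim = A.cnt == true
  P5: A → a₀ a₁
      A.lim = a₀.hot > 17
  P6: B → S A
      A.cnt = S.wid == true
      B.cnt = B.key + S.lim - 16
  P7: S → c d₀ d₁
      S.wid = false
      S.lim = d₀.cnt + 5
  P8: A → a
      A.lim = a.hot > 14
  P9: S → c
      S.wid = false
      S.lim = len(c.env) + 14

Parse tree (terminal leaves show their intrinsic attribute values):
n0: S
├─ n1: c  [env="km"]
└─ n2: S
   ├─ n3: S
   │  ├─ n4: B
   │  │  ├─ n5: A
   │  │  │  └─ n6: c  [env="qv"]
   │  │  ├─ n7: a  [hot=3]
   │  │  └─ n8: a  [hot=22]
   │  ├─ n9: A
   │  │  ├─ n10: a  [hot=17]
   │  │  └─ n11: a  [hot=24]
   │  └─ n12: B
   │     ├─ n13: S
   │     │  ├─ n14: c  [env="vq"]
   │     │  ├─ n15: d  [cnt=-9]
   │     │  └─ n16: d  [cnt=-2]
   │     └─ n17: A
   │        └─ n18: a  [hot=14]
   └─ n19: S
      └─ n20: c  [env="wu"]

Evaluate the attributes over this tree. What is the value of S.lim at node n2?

1. n1.env = "km"  [terminal]
2. n4.key = -4  [-4]
3. n5.cnt = false  [B.key > -4]
4. n6.env = "qv"  [terminal]
5. n5.lim = false  [A.cnt == true]
6. n7.hot = 3  [terminal]
7. n8.hot = 22  [terminal]
8. n4.cnt = 6  [B.key + 10]
9. n9.cnt = false  [false]
10. n10.hot = 17  [terminal]
11. n11.hot = 24  [terminal]
12. n9.lim = false  [a₀.hot > 17]
13. n12.key = 30  [B₀.cnt + 24]
14. n14.env = "vq"  [terminal]
15. n15.cnt = -9  [terminal]
16. n16.cnt = -2  [terminal]
17. n13.wid = false  [false]
18. n13.lim = -4  [d₀.cnt + 5]
19. n17.cnt = false  [S.wid == true]
20. n18.hot = 14  [terminal]
21. n17.lim = false  [a.hot > 14]
22. n12.cnt = 10  [B.key + S.lim - 16]
23. n3.wid = false  [B₀.cnt > 6]
24. n3.lim = 21  [B₁.cnt + B₀.cnt + 5]
25. n20.env = "wu"  [terminal]
26. n19.wid = false  [false]
27. n19.lim = 16  [len(c.env) + 14]
28. n2.wid = false  [S₂.wid == true]
29. n2.lim = 28  [S₁.lim * -1 + 49]
30. n0.wid = true  [S₁.lim > 27]
31. n0.lim = -5  [S₁.lim * -1 + 23]

28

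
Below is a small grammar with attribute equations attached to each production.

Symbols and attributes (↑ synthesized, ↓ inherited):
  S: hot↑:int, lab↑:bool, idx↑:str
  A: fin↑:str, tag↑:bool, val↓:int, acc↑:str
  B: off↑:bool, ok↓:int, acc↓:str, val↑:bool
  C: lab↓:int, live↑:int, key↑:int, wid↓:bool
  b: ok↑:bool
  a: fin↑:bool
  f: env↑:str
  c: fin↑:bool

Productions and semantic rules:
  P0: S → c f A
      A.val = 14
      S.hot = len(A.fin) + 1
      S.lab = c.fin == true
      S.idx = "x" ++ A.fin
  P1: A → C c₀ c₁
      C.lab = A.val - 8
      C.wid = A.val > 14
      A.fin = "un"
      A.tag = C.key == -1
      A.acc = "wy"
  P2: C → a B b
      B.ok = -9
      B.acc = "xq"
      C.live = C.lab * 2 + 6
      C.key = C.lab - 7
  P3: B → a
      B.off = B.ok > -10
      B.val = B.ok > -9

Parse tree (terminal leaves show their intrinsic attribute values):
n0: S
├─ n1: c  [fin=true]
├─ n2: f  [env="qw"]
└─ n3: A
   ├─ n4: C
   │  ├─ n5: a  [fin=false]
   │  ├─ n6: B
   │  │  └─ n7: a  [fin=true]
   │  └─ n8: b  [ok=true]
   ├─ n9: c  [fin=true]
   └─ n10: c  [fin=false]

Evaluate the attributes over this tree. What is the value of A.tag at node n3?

true

1. n1.fin = true  [terminal]
2. n2.env = "qw"  [terminal]
3. n3.val = 14  [14]
4. n4.lab = 6  [A.val - 8]
5. n4.wid = false  [A.val > 14]
6. n5.fin = false  [terminal]
7. n6.ok = -9  [-9]
8. n6.acc = "xq"  ["xq"]
9. n7.fin = true  [terminal]
10. n6.off = true  [B.ok > -10]
11. n6.val = false  [B.ok > -9]
12. n8.ok = true  [terminal]
13. n4.live = 18  [C.lab * 2 + 6]
14. n4.key = -1  [C.lab - 7]
15. n9.fin = true  [terminal]
16. n10.fin = false  [terminal]
17. n3.fin = "un"  ["un"]
18. n3.tag = true  [C.key == -1]
19. n3.acc = "wy"  ["wy"]
20. n0.hot = 3  [len(A.fin) + 1]
21. n0.lab = true  [c.fin == true]
22. n0.idx = "xun"  ["x" ++ A.fin]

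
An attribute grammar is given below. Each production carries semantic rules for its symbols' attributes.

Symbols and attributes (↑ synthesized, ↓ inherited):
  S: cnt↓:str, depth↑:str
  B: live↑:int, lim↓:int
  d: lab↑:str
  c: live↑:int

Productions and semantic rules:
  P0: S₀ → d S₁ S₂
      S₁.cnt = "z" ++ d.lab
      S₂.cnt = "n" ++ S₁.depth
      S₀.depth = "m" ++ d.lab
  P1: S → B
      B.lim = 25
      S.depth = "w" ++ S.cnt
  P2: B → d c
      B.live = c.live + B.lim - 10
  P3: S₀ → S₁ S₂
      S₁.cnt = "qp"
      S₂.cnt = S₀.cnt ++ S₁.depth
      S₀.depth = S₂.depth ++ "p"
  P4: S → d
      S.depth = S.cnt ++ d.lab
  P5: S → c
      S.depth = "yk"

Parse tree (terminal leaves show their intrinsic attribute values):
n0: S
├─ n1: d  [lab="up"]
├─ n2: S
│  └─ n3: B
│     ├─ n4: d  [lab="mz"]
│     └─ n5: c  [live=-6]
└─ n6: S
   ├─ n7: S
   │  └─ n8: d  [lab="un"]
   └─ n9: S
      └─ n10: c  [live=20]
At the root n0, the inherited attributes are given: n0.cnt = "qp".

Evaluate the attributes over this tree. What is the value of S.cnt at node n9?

1. n0.cnt = "qp"  [given at root]
2. n1.lab = "up"  [terminal]
3. n2.cnt = "zup"  ["z" ++ d.lab]
4. n3.lim = 25  [25]
5. n4.lab = "mz"  [terminal]
6. n5.live = -6  [terminal]
7. n3.live = 9  [c.live + B.lim - 10]
8. n2.depth = "wzup"  ["w" ++ S.cnt]
9. n6.cnt = "nwzup"  ["n" ++ S₁.depth]
10. n7.cnt = "qp"  ["qp"]
11. n8.lab = "un"  [terminal]
12. n7.depth = "qpun"  [S.cnt ++ d.lab]
13. n9.cnt = "nwzupqpun"  [S₀.cnt ++ S₁.depth]
14. n10.live = 20  [terminal]
15. n9.depth = "yk"  ["yk"]
16. n6.depth = "ykp"  [S₂.depth ++ "p"]
17. n0.depth = "mup"  ["m" ++ d.lab]

"nwzupqpun"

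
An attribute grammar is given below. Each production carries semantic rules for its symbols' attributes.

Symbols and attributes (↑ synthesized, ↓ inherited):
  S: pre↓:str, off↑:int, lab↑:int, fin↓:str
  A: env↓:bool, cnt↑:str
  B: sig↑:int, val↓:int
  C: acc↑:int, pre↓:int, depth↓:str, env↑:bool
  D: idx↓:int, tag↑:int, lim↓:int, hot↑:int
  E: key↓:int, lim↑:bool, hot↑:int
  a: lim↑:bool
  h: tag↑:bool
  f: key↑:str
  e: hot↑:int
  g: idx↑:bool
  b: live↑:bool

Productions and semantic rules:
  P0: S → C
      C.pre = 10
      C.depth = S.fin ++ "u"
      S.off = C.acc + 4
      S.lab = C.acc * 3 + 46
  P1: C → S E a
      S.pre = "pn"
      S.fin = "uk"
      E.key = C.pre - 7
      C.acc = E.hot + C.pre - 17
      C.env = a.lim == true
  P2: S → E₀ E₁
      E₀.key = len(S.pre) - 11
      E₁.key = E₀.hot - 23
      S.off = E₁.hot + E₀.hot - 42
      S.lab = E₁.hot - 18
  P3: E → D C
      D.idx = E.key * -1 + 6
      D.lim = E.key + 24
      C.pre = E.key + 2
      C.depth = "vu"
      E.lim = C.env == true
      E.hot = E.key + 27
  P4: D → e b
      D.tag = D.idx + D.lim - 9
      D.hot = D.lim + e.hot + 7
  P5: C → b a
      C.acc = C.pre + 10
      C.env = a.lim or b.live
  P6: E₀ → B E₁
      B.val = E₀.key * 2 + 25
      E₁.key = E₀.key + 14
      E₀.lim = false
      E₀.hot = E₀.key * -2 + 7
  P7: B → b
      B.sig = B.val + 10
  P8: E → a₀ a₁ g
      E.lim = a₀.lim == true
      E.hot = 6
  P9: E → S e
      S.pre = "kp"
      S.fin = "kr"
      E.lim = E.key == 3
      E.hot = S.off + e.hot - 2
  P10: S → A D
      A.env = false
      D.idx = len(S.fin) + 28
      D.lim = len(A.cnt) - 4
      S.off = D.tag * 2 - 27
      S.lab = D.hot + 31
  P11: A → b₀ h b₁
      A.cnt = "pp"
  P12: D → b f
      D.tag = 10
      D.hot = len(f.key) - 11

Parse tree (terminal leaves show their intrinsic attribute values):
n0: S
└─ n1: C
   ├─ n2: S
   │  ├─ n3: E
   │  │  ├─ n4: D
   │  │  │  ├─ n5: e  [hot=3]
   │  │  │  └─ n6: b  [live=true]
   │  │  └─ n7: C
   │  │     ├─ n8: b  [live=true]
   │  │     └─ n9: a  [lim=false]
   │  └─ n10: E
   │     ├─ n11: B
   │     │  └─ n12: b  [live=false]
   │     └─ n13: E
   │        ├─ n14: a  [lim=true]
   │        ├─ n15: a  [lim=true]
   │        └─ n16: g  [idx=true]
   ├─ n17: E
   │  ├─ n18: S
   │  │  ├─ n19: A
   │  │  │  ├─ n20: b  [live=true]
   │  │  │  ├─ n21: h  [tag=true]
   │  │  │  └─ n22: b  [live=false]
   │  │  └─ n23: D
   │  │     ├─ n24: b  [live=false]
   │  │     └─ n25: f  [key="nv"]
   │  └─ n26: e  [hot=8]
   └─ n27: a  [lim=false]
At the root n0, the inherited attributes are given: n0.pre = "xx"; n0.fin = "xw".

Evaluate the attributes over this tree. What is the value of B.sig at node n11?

25

1. n0.pre = "xx"  [given at root]
2. n0.fin = "xw"  [given at root]
3. n1.pre = 10  [10]
4. n1.depth = "xwu"  [S.fin ++ "u"]
5. n2.pre = "pn"  ["pn"]
6. n2.fin = "uk"  ["uk"]
7. n3.key = -9  [len(S.pre) - 11]
8. n4.idx = 15  [E.key * -1 + 6]
9. n4.lim = 15  [E.key + 24]
10. n5.hot = 3  [terminal]
11. n6.live = true  [terminal]
12. n4.tag = 21  [D.idx + D.lim - 9]
13. n4.hot = 25  [D.lim + e.hot + 7]
14. n7.pre = -7  [E.key + 2]
15. n7.depth = "vu"  ["vu"]
16. n8.live = true  [terminal]
17. n9.lim = false  [terminal]
18. n7.acc = 3  [C.pre + 10]
19. n7.env = true  [a.lim or b.live]
20. n3.lim = true  [C.env == true]
21. n3.hot = 18  [E.key + 27]
22. n10.key = -5  [E₀.hot - 23]
23. n11.val = 15  [E₀.key * 2 + 25]
24. n12.live = false  [terminal]
25. n11.sig = 25  [B.val + 10]
26. n13.key = 9  [E₀.key + 14]
27. n14.lim = true  [terminal]
28. n15.lim = true  [terminal]
29. n16.idx = true  [terminal]
30. n13.lim = true  [a₀.lim == true]
31. n13.hot = 6  [6]
32. n10.lim = false  [false]
33. n10.hot = 17  [E₀.key * -2 + 7]
34. n2.off = -7  [E₁.hot + E₀.hot - 42]
35. n2.lab = -1  [E₁.hot - 18]
36. n17.key = 3  [C.pre - 7]
37. n18.pre = "kp"  ["kp"]
38. n18.fin = "kr"  ["kr"]
39. n19.env = false  [false]
40. n20.live = true  [terminal]
41. n21.tag = true  [terminal]
42. n22.live = false  [terminal]
43. n19.cnt = "pp"  ["pp"]
44. n23.idx = 30  [len(S.fin) + 28]
45. n23.lim = -2  [len(A.cnt) - 4]
46. n24.live = false  [terminal]
47. n25.key = "nv"  [terminal]
48. n23.tag = 10  [10]
49. n23.hot = -9  [len(f.key) - 11]
50. n18.off = -7  [D.tag * 2 - 27]
51. n18.lab = 22  [D.hot + 31]
52. n26.hot = 8  [terminal]
53. n17.lim = true  [E.key == 3]
54. n17.hot = -1  [S.off + e.hot - 2]
55. n27.lim = false  [terminal]
56. n1.acc = -8  [E.hot + C.pre - 17]
57. n1.env = false  [a.lim == true]
58. n0.off = -4  [C.acc + 4]
59. n0.lab = 22  [C.acc * 3 + 46]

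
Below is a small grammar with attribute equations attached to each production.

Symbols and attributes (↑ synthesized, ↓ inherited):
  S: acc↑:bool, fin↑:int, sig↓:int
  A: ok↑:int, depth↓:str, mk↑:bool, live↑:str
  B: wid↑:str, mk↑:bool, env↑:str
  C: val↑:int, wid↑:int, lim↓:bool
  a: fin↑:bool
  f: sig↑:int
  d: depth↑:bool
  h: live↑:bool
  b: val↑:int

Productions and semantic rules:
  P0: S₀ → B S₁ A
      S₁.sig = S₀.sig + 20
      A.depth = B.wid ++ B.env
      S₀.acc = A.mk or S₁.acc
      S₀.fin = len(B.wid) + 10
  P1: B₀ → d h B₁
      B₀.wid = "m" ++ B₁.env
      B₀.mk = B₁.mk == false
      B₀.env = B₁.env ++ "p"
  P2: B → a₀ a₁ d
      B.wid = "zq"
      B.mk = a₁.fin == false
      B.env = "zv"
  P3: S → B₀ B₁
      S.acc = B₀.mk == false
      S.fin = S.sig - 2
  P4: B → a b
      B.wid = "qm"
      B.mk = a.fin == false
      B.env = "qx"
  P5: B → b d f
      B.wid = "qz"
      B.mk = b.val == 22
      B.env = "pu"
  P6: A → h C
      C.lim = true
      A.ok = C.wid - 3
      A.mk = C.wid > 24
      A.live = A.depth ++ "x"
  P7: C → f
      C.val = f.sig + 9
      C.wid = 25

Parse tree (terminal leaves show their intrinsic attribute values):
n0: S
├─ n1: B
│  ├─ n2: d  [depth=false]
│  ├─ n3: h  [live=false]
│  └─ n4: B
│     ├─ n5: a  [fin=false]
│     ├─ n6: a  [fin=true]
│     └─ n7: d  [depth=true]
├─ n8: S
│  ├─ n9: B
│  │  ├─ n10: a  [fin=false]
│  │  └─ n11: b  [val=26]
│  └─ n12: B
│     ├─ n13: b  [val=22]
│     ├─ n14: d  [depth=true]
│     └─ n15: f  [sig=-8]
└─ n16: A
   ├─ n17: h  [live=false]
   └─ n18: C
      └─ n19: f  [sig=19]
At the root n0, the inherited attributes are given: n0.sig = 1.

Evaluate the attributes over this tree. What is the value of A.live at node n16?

"mzvzvpx"

1. n0.sig = 1  [given at root]
2. n2.depth = false  [terminal]
3. n3.live = false  [terminal]
4. n5.fin = false  [terminal]
5. n6.fin = true  [terminal]
6. n7.depth = true  [terminal]
7. n4.wid = "zq"  ["zq"]
8. n4.mk = false  [a₁.fin == false]
9. n4.env = "zv"  ["zv"]
10. n1.wid = "mzv"  ["m" ++ B₁.env]
11. n1.mk = true  [B₁.mk == false]
12. n1.env = "zvp"  [B₁.env ++ "p"]
13. n8.sig = 21  [S₀.sig + 20]
14. n10.fin = false  [terminal]
15. n11.val = 26  [terminal]
16. n9.wid = "qm"  ["qm"]
17. n9.mk = true  [a.fin == false]
18. n9.env = "qx"  ["qx"]
19. n13.val = 22  [terminal]
20. n14.depth = true  [terminal]
21. n15.sig = -8  [terminal]
22. n12.wid = "qz"  ["qz"]
23. n12.mk = true  [b.val == 22]
24. n12.env = "pu"  ["pu"]
25. n8.acc = false  [B₀.mk == false]
26. n8.fin = 19  [S.sig - 2]
27. n16.depth = "mzvzvp"  [B.wid ++ B.env]
28. n17.live = false  [terminal]
29. n18.lim = true  [true]
30. n19.sig = 19  [terminal]
31. n18.val = 28  [f.sig + 9]
32. n18.wid = 25  [25]
33. n16.ok = 22  [C.wid - 3]
34. n16.mk = true  [C.wid > 24]
35. n16.live = "mzvzvpx"  [A.depth ++ "x"]
36. n0.acc = true  [A.mk or S₁.acc]
37. n0.fin = 13  [len(B.wid) + 10]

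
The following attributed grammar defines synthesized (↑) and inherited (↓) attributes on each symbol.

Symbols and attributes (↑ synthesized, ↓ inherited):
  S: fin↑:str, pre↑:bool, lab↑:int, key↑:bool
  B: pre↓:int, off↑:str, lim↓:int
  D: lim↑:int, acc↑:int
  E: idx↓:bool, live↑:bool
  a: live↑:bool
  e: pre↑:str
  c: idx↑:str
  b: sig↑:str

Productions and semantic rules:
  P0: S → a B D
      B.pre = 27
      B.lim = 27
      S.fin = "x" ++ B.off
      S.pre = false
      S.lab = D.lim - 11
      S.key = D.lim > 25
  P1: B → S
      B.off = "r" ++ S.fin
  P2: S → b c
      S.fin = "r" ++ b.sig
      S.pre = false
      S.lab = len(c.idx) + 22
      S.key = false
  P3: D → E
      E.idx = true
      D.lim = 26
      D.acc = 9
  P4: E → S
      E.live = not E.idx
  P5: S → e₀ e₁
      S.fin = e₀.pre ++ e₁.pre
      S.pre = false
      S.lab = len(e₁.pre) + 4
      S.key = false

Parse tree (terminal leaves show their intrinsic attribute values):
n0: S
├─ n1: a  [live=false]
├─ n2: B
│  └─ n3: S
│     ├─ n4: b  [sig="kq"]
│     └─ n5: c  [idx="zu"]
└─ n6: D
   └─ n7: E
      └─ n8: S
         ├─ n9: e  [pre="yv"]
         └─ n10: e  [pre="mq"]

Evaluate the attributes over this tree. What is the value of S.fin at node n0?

1. n1.live = false  [terminal]
2. n2.pre = 27  [27]
3. n2.lim = 27  [27]
4. n4.sig = "kq"  [terminal]
5. n5.idx = "zu"  [terminal]
6. n3.fin = "rkq"  ["r" ++ b.sig]
7. n3.pre = false  [false]
8. n3.lab = 24  [len(c.idx) + 22]
9. n3.key = false  [false]
10. n2.off = "rrkq"  ["r" ++ S.fin]
11. n7.idx = true  [true]
12. n9.pre = "yv"  [terminal]
13. n10.pre = "mq"  [terminal]
14. n8.fin = "yvmq"  [e₀.pre ++ e₁.pre]
15. n8.pre = false  [false]
16. n8.lab = 6  [len(e₁.pre) + 4]
17. n8.key = false  [false]
18. n7.live = false  [not E.idx]
19. n6.lim = 26  [26]
20. n6.acc = 9  [9]
21. n0.fin = "xrrkq"  ["x" ++ B.off]
22. n0.pre = false  [false]
23. n0.lab = 15  [D.lim - 11]
24. n0.key = true  [D.lim > 25]

"xrrkq"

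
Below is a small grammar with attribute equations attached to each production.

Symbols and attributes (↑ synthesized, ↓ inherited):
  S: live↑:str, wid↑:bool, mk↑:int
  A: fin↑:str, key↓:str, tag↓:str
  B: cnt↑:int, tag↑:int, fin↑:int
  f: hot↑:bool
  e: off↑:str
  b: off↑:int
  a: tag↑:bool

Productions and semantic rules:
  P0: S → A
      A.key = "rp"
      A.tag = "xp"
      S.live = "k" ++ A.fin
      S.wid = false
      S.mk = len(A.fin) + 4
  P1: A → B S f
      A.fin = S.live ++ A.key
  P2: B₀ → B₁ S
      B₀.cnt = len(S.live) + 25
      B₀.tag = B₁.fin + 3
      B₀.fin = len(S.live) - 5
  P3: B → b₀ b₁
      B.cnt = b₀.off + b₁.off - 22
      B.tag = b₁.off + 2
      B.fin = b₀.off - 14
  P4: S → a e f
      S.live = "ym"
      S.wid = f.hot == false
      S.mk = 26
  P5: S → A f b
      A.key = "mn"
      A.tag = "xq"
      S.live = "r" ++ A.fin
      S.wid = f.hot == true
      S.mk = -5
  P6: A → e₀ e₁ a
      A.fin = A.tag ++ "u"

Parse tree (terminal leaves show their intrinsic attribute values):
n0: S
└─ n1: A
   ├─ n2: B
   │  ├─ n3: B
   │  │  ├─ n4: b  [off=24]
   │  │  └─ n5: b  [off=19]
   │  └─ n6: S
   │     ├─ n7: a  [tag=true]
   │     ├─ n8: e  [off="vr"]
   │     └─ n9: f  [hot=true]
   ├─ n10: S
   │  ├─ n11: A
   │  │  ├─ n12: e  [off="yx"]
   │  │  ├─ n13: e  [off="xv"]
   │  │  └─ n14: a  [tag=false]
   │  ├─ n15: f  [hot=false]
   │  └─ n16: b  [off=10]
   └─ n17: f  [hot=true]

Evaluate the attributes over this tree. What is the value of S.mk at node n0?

10

1. n1.key = "rp"  ["rp"]
2. n1.tag = "xp"  ["xp"]
3. n4.off = 24  [terminal]
4. n5.off = 19  [terminal]
5. n3.cnt = 21  [b₀.off + b₁.off - 22]
6. n3.tag = 21  [b₁.off + 2]
7. n3.fin = 10  [b₀.off - 14]
8. n7.tag = true  [terminal]
9. n8.off = "vr"  [terminal]
10. n9.hot = true  [terminal]
11. n6.live = "ym"  ["ym"]
12. n6.wid = false  [f.hot == false]
13. n6.mk = 26  [26]
14. n2.cnt = 27  [len(S.live) + 25]
15. n2.tag = 13  [B₁.fin + 3]
16. n2.fin = -3  [len(S.live) - 5]
17. n11.key = "mn"  ["mn"]
18. n11.tag = "xq"  ["xq"]
19. n12.off = "yx"  [terminal]
20. n13.off = "xv"  [terminal]
21. n14.tag = false  [terminal]
22. n11.fin = "xqu"  [A.tag ++ "u"]
23. n15.hot = false  [terminal]
24. n16.off = 10  [terminal]
25. n10.live = "rxqu"  ["r" ++ A.fin]
26. n10.wid = false  [f.hot == true]
27. n10.mk = -5  [-5]
28. n17.hot = true  [terminal]
29. n1.fin = "rxqurp"  [S.live ++ A.key]
30. n0.live = "krxqurp"  ["k" ++ A.fin]
31. n0.wid = false  [false]
32. n0.mk = 10  [len(A.fin) + 4]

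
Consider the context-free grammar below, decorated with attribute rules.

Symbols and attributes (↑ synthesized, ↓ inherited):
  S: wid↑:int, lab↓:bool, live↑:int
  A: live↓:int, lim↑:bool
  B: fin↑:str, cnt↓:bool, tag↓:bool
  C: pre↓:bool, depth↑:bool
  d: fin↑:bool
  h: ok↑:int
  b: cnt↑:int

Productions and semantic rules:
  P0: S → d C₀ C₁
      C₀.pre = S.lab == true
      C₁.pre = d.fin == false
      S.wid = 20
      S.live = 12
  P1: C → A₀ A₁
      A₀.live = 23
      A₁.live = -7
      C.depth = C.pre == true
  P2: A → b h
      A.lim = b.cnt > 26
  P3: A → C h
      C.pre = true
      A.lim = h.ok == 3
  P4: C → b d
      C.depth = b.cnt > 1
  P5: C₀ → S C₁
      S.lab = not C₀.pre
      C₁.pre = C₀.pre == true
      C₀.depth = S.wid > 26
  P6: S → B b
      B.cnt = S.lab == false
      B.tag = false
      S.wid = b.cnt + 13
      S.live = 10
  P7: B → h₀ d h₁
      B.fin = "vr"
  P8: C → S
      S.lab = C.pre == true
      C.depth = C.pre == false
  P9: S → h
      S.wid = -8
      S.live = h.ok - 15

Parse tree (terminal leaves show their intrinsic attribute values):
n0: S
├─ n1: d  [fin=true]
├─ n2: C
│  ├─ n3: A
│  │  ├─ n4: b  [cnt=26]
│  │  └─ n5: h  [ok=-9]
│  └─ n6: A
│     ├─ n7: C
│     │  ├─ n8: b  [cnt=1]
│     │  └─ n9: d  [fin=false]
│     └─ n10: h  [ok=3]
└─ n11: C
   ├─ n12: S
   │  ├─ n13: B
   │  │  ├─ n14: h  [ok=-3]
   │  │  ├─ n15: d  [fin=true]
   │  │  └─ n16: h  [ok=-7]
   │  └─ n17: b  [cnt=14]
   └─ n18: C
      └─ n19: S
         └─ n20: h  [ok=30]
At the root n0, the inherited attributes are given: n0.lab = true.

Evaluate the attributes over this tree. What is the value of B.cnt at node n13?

false

1. n0.lab = true  [given at root]
2. n1.fin = true  [terminal]
3. n2.pre = true  [S.lab == true]
4. n3.live = 23  [23]
5. n4.cnt = 26  [terminal]
6. n5.ok = -9  [terminal]
7. n3.lim = false  [b.cnt > 26]
8. n6.live = -7  [-7]
9. n7.pre = true  [true]
10. n8.cnt = 1  [terminal]
11. n9.fin = false  [terminal]
12. n7.depth = false  [b.cnt > 1]
13. n10.ok = 3  [terminal]
14. n6.lim = true  [h.ok == 3]
15. n2.depth = true  [C.pre == true]
16. n11.pre = false  [d.fin == false]
17. n12.lab = true  [not C₀.pre]
18. n13.cnt = false  [S.lab == false]
19. n13.tag = false  [false]
20. n14.ok = -3  [terminal]
21. n15.fin = true  [terminal]
22. n16.ok = -7  [terminal]
23. n13.fin = "vr"  ["vr"]
24. n17.cnt = 14  [terminal]
25. n12.wid = 27  [b.cnt + 13]
26. n12.live = 10  [10]
27. n18.pre = false  [C₀.pre == true]
28. n19.lab = false  [C.pre == true]
29. n20.ok = 30  [terminal]
30. n19.wid = -8  [-8]
31. n19.live = 15  [h.ok - 15]
32. n18.depth = true  [C.pre == false]
33. n11.depth = true  [S.wid > 26]
34. n0.wid = 20  [20]
35. n0.live = 12  [12]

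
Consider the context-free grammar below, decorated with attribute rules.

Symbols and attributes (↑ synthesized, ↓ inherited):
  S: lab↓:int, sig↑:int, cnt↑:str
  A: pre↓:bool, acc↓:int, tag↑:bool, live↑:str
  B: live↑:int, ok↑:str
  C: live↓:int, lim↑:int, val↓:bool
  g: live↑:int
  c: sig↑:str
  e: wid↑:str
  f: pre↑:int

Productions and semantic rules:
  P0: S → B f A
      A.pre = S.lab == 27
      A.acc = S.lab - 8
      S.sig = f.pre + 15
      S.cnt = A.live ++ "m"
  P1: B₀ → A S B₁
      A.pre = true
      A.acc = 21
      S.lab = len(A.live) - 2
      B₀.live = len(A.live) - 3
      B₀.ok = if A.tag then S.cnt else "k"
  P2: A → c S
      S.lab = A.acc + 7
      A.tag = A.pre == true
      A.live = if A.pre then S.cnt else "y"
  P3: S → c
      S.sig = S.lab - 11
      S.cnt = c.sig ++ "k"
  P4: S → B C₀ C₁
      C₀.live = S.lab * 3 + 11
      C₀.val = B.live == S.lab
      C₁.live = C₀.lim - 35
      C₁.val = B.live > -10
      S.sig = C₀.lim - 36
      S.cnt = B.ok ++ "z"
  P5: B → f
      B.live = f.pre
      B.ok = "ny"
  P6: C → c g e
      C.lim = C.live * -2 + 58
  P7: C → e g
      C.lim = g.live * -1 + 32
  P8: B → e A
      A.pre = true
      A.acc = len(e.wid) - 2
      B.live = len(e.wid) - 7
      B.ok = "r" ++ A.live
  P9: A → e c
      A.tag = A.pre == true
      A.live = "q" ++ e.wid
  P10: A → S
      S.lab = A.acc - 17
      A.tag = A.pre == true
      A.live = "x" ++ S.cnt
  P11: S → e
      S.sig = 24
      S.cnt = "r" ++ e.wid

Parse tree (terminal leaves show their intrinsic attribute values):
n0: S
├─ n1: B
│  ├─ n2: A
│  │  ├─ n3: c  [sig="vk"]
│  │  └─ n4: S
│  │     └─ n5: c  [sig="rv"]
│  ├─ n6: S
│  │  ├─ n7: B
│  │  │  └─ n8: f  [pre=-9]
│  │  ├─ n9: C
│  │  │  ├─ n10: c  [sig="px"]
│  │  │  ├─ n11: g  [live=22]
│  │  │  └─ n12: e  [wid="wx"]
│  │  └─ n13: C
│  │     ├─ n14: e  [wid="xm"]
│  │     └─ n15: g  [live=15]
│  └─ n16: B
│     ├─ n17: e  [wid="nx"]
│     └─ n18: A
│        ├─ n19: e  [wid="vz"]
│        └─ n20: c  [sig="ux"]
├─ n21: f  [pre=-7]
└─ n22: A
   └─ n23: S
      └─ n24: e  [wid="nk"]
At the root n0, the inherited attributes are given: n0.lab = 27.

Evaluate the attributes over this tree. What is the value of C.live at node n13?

1. n0.lab = 27  [given at root]
2. n2.pre = true  [true]
3. n2.acc = 21  [21]
4. n3.sig = "vk"  [terminal]
5. n4.lab = 28  [A.acc + 7]
6. n5.sig = "rv"  [terminal]
7. n4.sig = 17  [S.lab - 11]
8. n4.cnt = "rvk"  [c.sig ++ "k"]
9. n2.tag = true  [A.pre == true]
10. n2.live = "rvk"  [if A.pre then S.cnt else "y"]
11. n6.lab = 1  [len(A.live) - 2]
12. n8.pre = -9  [terminal]
13. n7.live = -9  [f.pre]
14. n7.ok = "ny"  ["ny"]
15. n9.live = 14  [S.lab * 3 + 11]
16. n9.val = false  [B.live == S.lab]
17. n10.sig = "px"  [terminal]
18. n11.live = 22  [terminal]
19. n12.wid = "wx"  [terminal]
20. n9.lim = 30  [C.live * -2 + 58]
21. n13.live = -5  [C₀.lim - 35]
22. n13.val = true  [B.live > -10]
23. n14.wid = "xm"  [terminal]
24. n15.live = 15  [terminal]
25. n13.lim = 17  [g.live * -1 + 32]
26. n6.sig = -6  [C₀.lim - 36]
27. n6.cnt = "nyz"  [B.ok ++ "z"]
28. n17.wid = "nx"  [terminal]
29. n18.pre = true  [true]
30. n18.acc = 0  [len(e.wid) - 2]
31. n19.wid = "vz"  [terminal]
32. n20.sig = "ux"  [terminal]
33. n18.tag = true  [A.pre == true]
34. n18.live = "qvz"  ["q" ++ e.wid]
35. n16.live = -5  [len(e.wid) - 7]
36. n16.ok = "rqvz"  ["r" ++ A.live]
37. n1.live = 0  [len(A.live) - 3]
38. n1.ok = "nyz"  [if A.tag then S.cnt else "k"]
39. n21.pre = -7  [terminal]
40. n22.pre = true  [S.lab == 27]
41. n22.acc = 19  [S.lab - 8]
42. n23.lab = 2  [A.acc - 17]
43. n24.wid = "nk"  [terminal]
44. n23.sig = 24  [24]
45. n23.cnt = "rnk"  ["r" ++ e.wid]
46. n22.tag = true  [A.pre == true]
47. n22.live = "xrnk"  ["x" ++ S.cnt]
48. n0.sig = 8  [f.pre + 15]
49. n0.cnt = "xrnkm"  [A.live ++ "m"]

-5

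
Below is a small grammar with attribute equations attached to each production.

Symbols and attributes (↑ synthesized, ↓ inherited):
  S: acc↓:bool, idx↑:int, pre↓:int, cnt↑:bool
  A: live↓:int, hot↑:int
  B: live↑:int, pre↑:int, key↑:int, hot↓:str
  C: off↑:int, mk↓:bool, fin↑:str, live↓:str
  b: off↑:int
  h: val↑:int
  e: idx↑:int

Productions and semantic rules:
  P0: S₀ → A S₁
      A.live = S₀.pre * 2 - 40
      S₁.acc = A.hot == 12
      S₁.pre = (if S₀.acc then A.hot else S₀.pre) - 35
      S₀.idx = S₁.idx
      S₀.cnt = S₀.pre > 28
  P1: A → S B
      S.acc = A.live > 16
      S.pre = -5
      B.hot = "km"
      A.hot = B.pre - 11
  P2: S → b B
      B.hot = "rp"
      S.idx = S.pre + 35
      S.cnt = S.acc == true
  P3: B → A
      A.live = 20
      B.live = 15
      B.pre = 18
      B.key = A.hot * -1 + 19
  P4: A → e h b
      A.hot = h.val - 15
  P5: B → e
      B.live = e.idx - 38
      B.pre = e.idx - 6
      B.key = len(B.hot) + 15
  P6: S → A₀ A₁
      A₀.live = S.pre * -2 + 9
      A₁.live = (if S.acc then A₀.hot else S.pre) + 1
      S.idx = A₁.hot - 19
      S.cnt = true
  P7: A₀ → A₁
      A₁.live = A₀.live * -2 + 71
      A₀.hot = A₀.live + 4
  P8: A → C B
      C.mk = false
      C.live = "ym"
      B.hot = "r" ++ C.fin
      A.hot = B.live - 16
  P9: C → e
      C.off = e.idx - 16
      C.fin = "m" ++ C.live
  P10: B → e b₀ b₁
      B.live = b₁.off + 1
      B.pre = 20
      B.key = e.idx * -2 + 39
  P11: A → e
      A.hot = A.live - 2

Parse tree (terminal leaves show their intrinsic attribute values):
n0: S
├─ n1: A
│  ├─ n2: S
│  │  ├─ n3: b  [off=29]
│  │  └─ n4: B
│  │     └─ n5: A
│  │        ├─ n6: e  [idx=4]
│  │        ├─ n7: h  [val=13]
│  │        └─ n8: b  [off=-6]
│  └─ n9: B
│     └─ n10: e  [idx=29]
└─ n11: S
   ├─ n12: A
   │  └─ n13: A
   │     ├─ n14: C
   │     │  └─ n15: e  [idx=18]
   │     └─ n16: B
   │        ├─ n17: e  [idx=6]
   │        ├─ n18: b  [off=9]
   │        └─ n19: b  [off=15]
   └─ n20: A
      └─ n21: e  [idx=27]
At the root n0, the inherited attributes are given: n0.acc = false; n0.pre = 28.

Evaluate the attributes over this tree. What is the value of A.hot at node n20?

26

1. n0.acc = false  [given at root]
2. n0.pre = 28  [given at root]
3. n1.live = 16  [S₀.pre * 2 - 40]
4. n2.acc = false  [A.live > 16]
5. n2.pre = -5  [-5]
6. n3.off = 29  [terminal]
7. n4.hot = "rp"  ["rp"]
8. n5.live = 20  [20]
9. n6.idx = 4  [terminal]
10. n7.val = 13  [terminal]
11. n8.off = -6  [terminal]
12. n5.hot = -2  [h.val - 15]
13. n4.live = 15  [15]
14. n4.pre = 18  [18]
15. n4.key = 21  [A.hot * -1 + 19]
16. n2.idx = 30  [S.pre + 35]
17. n2.cnt = false  [S.acc == true]
18. n9.hot = "km"  ["km"]
19. n10.idx = 29  [terminal]
20. n9.live = -9  [e.idx - 38]
21. n9.pre = 23  [e.idx - 6]
22. n9.key = 17  [len(B.hot) + 15]
23. n1.hot = 12  [B.pre - 11]
24. n11.acc = true  [A.hot == 12]
25. n11.pre = -7  [(if S₀.acc then A.hot else S₀.pre) - 35]
26. n12.live = 23  [S.pre * -2 + 9]
27. n13.live = 25  [A₀.live * -2 + 71]
28. n14.mk = false  [false]
29. n14.live = "ym"  ["ym"]
30. n15.idx = 18  [terminal]
31. n14.off = 2  [e.idx - 16]
32. n14.fin = "mym"  ["m" ++ C.live]
33. n16.hot = "rmym"  ["r" ++ C.fin]
34. n17.idx = 6  [terminal]
35. n18.off = 9  [terminal]
36. n19.off = 15  [terminal]
37. n16.live = 16  [b₁.off + 1]
38. n16.pre = 20  [20]
39. n16.key = 27  [e.idx * -2 + 39]
40. n13.hot = 0  [B.live - 16]
41. n12.hot = 27  [A₀.live + 4]
42. n20.live = 28  [(if S.acc then A₀.hot else S.pre) + 1]
43. n21.idx = 27  [terminal]
44. n20.hot = 26  [A.live - 2]
45. n11.idx = 7  [A₁.hot - 19]
46. n11.cnt = true  [true]
47. n0.idx = 7  [S₁.idx]
48. n0.cnt = false  [S₀.pre > 28]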